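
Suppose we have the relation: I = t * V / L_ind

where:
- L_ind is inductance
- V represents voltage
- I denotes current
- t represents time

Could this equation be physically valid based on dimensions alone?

Yes

L_ind (inductance) has dimensions [I^-2 L^2 M T^-2].
V (voltage) has dimensions [I^-1 L^2 M T^-3].
I (current) has dimensions [I].
t (time) has dimensions [T].

Left side: [I]
Right side: [I]

Both sides have the same dimensions, so the equation is dimensionally consistent.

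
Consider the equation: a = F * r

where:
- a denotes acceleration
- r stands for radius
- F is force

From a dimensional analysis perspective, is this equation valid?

No

a (acceleration) has dimensions [L T^-2].
r (radius) has dimensions [L].
F (force) has dimensions [L M T^-2].

Left side: [L T^-2]
Right side: [L^2 M T^-2]

The two sides have different dimensions, so the equation is NOT dimensionally consistent.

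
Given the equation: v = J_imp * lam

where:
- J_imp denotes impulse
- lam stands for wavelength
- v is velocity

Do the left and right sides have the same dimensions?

No

J_imp (impulse) has dimensions [L M T^-1].
lam (wavelength) has dimensions [L].
v (velocity) has dimensions [L T^-1].

Left side: [L T^-1]
Right side: [L^2 M T^-1]

The two sides have different dimensions, so the equation is NOT dimensionally consistent.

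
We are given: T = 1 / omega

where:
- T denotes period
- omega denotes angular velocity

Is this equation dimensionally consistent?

Yes

T (period) has dimensions [T].
omega (angular velocity) has dimensions [T^-1].

Left side: [T]
Right side: [T]

Both sides have the same dimensions, so the equation is dimensionally consistent.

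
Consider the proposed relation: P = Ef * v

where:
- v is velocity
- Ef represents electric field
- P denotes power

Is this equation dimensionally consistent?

No

v (velocity) has dimensions [L T^-1].
Ef (electric field) has dimensions [I^-1 L M T^-3].
P (power) has dimensions [L^2 M T^-3].

Left side: [L^2 M T^-3]
Right side: [I^-1 L^2 M T^-4]

The two sides have different dimensions, so the equation is NOT dimensionally consistent.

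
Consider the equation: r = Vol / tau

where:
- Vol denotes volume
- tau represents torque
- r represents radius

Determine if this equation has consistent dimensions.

No

Vol (volume) has dimensions [L^3].
tau (torque) has dimensions [L^2 M T^-2].
r (radius) has dimensions [L].

Left side: [L]
Right side: [L M^-1 T^2]

The two sides have different dimensions, so the equation is NOT dimensionally consistent.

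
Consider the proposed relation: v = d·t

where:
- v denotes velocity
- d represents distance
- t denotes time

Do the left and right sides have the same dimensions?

No

v (velocity) has dimensions [L T^-1].
d (distance) has dimensions [L].
t (time) has dimensions [T].

Left side: [L T^-1]
Right side: [L T]

The two sides have different dimensions, so the equation is NOT dimensionally consistent.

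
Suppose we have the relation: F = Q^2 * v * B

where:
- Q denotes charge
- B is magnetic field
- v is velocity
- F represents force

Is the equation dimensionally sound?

No

Q (charge) has dimensions [I T].
B (magnetic field) has dimensions [I^-1 M T^-2].
v (velocity) has dimensions [L T^-1].
F (force) has dimensions [L M T^-2].

Left side: [L M T^-2]
Right side: [I L M T^-1]

The two sides have different dimensions, so the equation is NOT dimensionally consistent.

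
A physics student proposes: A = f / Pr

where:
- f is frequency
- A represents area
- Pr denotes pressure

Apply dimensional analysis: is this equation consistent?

No

f (frequency) has dimensions [T^-1].
A (area) has dimensions [L^2].
Pr (pressure) has dimensions [L^-1 M T^-2].

Left side: [L^2]
Right side: [L M^-1 T]

The two sides have different dimensions, so the equation is NOT dimensionally consistent.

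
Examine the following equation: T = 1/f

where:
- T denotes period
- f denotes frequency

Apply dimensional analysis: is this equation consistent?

Yes

T (period) has dimensions [T].
f (frequency) has dimensions [T^-1].

Left side: [T]
Right side: [T]

Both sides have the same dimensions, so the equation is dimensionally consistent.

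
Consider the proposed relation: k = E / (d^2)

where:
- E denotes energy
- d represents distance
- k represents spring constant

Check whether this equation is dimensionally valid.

Yes

E (energy) has dimensions [L^2 M T^-2].
d (distance) has dimensions [L].
k (spring constant) has dimensions [M T^-2].

Left side: [M T^-2]
Right side: [M T^-2]

Both sides have the same dimensions, so the equation is dimensionally consistent.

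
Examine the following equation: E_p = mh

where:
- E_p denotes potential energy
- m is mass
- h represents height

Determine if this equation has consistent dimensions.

No

E_p (potential energy) has dimensions [L^2 M T^-2].
m (mass) has dimensions [M].
h (height) has dimensions [L].

Left side: [L^2 M T^-2]
Right side: [L M]

The two sides have different dimensions, so the equation is NOT dimensionally consistent.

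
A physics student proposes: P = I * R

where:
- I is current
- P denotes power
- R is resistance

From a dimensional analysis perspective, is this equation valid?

No

I (current) has dimensions [I].
P (power) has dimensions [L^2 M T^-3].
R (resistance) has dimensions [I^-2 L^2 M T^-3].

Left side: [L^2 M T^-3]
Right side: [I^-1 L^2 M T^-3]

The two sides have different dimensions, so the equation is NOT dimensionally consistent.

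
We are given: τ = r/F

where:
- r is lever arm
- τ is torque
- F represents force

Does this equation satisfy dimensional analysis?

No

r (lever arm) has dimensions [L].
τ (torque) has dimensions [L^2 M T^-2].
F (force) has dimensions [L M T^-2].

Left side: [L^2 M T^-2]
Right side: [M^-1 T^2]

The two sides have different dimensions, so the equation is NOT dimensionally consistent.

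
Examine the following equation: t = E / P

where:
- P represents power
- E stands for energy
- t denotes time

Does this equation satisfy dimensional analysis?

Yes

P (power) has dimensions [L^2 M T^-3].
E (energy) has dimensions [L^2 M T^-2].
t (time) has dimensions [T].

Left side: [T]
Right side: [T]

Both sides have the same dimensions, so the equation is dimensionally consistent.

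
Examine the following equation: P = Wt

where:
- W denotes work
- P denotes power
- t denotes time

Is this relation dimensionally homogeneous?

No

W (work) has dimensions [L^2 M T^-2].
P (power) has dimensions [L^2 M T^-3].
t (time) has dimensions [T].

Left side: [L^2 M T^-3]
Right side: [L^2 M T^-1]

The two sides have different dimensions, so the equation is NOT dimensionally consistent.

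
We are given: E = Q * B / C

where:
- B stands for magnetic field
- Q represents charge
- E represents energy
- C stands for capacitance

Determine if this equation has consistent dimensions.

No

B (magnetic field) has dimensions [I^-1 M T^-2].
Q (charge) has dimensions [I T].
E (energy) has dimensions [L^2 M T^-2].
C (capacitance) has dimensions [I^2 L^-2 M^-1 T^4].

Left side: [L^2 M T^-2]
Right side: [I^-2 L^2 M^2 T^-5]

The two sides have different dimensions, so the equation is NOT dimensionally consistent.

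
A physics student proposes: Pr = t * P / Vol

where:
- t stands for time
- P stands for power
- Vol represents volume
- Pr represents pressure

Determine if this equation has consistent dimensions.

Yes

t (time) has dimensions [T].
P (power) has dimensions [L^2 M T^-3].
Vol (volume) has dimensions [L^3].
Pr (pressure) has dimensions [L^-1 M T^-2].

Left side: [L^-1 M T^-2]
Right side: [L^-1 M T^-2]

Both sides have the same dimensions, so the equation is dimensionally consistent.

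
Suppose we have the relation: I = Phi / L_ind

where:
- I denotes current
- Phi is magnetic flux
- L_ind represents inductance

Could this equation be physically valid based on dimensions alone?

Yes

I (current) has dimensions [I].
Phi (magnetic flux) has dimensions [I^-1 L^2 M T^-2].
L_ind (inductance) has dimensions [I^-2 L^2 M T^-2].

Left side: [I]
Right side: [I]

Both sides have the same dimensions, so the equation is dimensionally consistent.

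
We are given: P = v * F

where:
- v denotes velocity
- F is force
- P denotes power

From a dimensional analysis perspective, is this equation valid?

Yes

v (velocity) has dimensions [L T^-1].
F (force) has dimensions [L M T^-2].
P (power) has dimensions [L^2 M T^-3].

Left side: [L^2 M T^-3]
Right side: [L^2 M T^-3]

Both sides have the same dimensions, so the equation is dimensionally consistent.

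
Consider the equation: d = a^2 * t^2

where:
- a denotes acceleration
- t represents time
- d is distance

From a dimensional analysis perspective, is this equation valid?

No

a (acceleration) has dimensions [L T^-2].
t (time) has dimensions [T].
d (distance) has dimensions [L].

Left side: [L]
Right side: [L^2 T^-2]

The two sides have different dimensions, so the equation is NOT dimensionally consistent.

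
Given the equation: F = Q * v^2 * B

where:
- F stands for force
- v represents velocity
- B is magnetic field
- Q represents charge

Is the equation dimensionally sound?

No

F (force) has dimensions [L M T^-2].
v (velocity) has dimensions [L T^-1].
B (magnetic field) has dimensions [I^-1 M T^-2].
Q (charge) has dimensions [I T].

Left side: [L M T^-2]
Right side: [L^2 M T^-3]

The two sides have different dimensions, so the equation is NOT dimensionally consistent.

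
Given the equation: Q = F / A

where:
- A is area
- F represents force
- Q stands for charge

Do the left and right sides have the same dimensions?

No

A (area) has dimensions [L^2].
F (force) has dimensions [L M T^-2].
Q (charge) has dimensions [I T].

Left side: [I T]
Right side: [L^-1 M T^-2]

The two sides have different dimensions, so the equation is NOT dimensionally consistent.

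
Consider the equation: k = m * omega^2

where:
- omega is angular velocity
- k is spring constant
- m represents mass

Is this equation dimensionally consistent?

Yes

omega (angular velocity) has dimensions [T^-1].
k (spring constant) has dimensions [M T^-2].
m (mass) has dimensions [M].

Left side: [M T^-2]
Right side: [M T^-2]

Both sides have the same dimensions, so the equation is dimensionally consistent.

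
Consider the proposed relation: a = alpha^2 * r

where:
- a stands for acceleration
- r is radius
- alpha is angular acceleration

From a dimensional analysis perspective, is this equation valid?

No

a (acceleration) has dimensions [L T^-2].
r (radius) has dimensions [L].
alpha (angular acceleration) has dimensions [T^-2].

Left side: [L T^-2]
Right side: [L T^-4]

The two sides have different dimensions, so the equation is NOT dimensionally consistent.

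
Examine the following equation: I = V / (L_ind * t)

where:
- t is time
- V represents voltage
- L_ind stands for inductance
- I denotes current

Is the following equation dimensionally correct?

No

t (time) has dimensions [T].
V (voltage) has dimensions [I^-1 L^2 M T^-3].
L_ind (inductance) has dimensions [I^-2 L^2 M T^-2].
I (current) has dimensions [I].

Left side: [I]
Right side: [I T^-2]

The two sides have different dimensions, so the equation is NOT dimensionally consistent.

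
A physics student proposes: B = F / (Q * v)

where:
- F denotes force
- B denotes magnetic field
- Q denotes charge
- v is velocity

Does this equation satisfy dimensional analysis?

Yes

F (force) has dimensions [L M T^-2].
B (magnetic field) has dimensions [I^-1 M T^-2].
Q (charge) has dimensions [I T].
v (velocity) has dimensions [L T^-1].

Left side: [I^-1 M T^-2]
Right side: [I^-1 M T^-2]

Both sides have the same dimensions, so the equation is dimensionally consistent.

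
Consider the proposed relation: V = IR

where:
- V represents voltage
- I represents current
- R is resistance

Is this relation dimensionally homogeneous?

Yes

V (voltage) has dimensions [I^-1 L^2 M T^-3].
I (current) has dimensions [I].
R (resistance) has dimensions [I^-2 L^2 M T^-3].

Left side: [I^-1 L^2 M T^-3]
Right side: [I^-1 L^2 M T^-3]

Both sides have the same dimensions, so the equation is dimensionally consistent.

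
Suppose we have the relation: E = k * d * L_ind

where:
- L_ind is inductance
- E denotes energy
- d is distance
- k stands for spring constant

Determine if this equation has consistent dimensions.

No

L_ind (inductance) has dimensions [I^-2 L^2 M T^-2].
E (energy) has dimensions [L^2 M T^-2].
d (distance) has dimensions [L].
k (spring constant) has dimensions [M T^-2].

Left side: [L^2 M T^-2]
Right side: [I^-2 L^3 M^2 T^-4]

The two sides have different dimensions, so the equation is NOT dimensionally consistent.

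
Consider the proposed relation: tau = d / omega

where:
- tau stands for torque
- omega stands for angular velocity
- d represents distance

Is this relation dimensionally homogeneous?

No

tau (torque) has dimensions [L^2 M T^-2].
omega (angular velocity) has dimensions [T^-1].
d (distance) has dimensions [L].

Left side: [L^2 M T^-2]
Right side: [L T]

The two sides have different dimensions, so the equation is NOT dimensionally consistent.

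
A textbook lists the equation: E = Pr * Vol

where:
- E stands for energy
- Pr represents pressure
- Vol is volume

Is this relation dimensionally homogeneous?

Yes

E (energy) has dimensions [L^2 M T^-2].
Pr (pressure) has dimensions [L^-1 M T^-2].
Vol (volume) has dimensions [L^3].

Left side: [L^2 M T^-2]
Right side: [L^2 M T^-2]

Both sides have the same dimensions, so the equation is dimensionally consistent.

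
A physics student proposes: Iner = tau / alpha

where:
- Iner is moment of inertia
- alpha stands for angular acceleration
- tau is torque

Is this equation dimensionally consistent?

Yes

Iner (moment of inertia) has dimensions [L^2 M].
alpha (angular acceleration) has dimensions [T^-2].
tau (torque) has dimensions [L^2 M T^-2].

Left side: [L^2 M]
Right side: [L^2 M]

Both sides have the same dimensions, so the equation is dimensionally consistent.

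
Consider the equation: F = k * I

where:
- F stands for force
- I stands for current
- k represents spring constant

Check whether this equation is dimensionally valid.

No

F (force) has dimensions [L M T^-2].
I (current) has dimensions [I].
k (spring constant) has dimensions [M T^-2].

Left side: [L M T^-2]
Right side: [I M T^-2]

The two sides have different dimensions, so the equation is NOT dimensionally consistent.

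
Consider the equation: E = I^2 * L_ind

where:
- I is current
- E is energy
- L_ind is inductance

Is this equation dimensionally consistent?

Yes

I (current) has dimensions [I].
E (energy) has dimensions [L^2 M T^-2].
L_ind (inductance) has dimensions [I^-2 L^2 M T^-2].

Left side: [L^2 M T^-2]
Right side: [L^2 M T^-2]

Both sides have the same dimensions, so the equation is dimensionally consistent.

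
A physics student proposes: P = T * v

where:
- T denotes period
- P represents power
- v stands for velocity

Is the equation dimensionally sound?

No

T (period) has dimensions [T].
P (power) has dimensions [L^2 M T^-3].
v (velocity) has dimensions [L T^-1].

Left side: [L^2 M T^-3]
Right side: [L]

The two sides have different dimensions, so the equation is NOT dimensionally consistent.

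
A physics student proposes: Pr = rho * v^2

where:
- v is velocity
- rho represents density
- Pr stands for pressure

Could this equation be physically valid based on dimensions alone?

Yes

v (velocity) has dimensions [L T^-1].
rho (density) has dimensions [L^-3 M].
Pr (pressure) has dimensions [L^-1 M T^-2].

Left side: [L^-1 M T^-2]
Right side: [L^-1 M T^-2]

Both sides have the same dimensions, so the equation is dimensionally consistent.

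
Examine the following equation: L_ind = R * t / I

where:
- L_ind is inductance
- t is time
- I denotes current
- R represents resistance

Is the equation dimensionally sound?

No

L_ind (inductance) has dimensions [I^-2 L^2 M T^-2].
t (time) has dimensions [T].
I (current) has dimensions [I].
R (resistance) has dimensions [I^-2 L^2 M T^-3].

Left side: [I^-2 L^2 M T^-2]
Right side: [I^-3 L^2 M T^-2]

The two sides have different dimensions, so the equation is NOT dimensionally consistent.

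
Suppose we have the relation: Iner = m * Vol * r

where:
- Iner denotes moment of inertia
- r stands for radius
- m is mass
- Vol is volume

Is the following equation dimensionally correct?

No

Iner (moment of inertia) has dimensions [L^2 M].
r (radius) has dimensions [L].
m (mass) has dimensions [M].
Vol (volume) has dimensions [L^3].

Left side: [L^2 M]
Right side: [L^4 M]

The two sides have different dimensions, so the equation is NOT dimensionally consistent.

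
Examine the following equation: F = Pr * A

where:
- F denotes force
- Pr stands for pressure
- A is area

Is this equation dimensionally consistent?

Yes

F (force) has dimensions [L M T^-2].
Pr (pressure) has dimensions [L^-1 M T^-2].
A (area) has dimensions [L^2].

Left side: [L M T^-2]
Right side: [L M T^-2]

Both sides have the same dimensions, so the equation is dimensionally consistent.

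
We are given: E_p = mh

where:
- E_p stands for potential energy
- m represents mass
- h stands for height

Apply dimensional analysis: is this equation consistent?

No

E_p (potential energy) has dimensions [L^2 M T^-2].
m (mass) has dimensions [M].
h (height) has dimensions [L].

Left side: [L^2 M T^-2]
Right side: [L M]

The two sides have different dimensions, so the equation is NOT dimensionally consistent.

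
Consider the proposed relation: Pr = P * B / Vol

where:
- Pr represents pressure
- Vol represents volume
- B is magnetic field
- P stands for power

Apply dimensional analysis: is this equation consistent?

No

Pr (pressure) has dimensions [L^-1 M T^-2].
Vol (volume) has dimensions [L^3].
B (magnetic field) has dimensions [I^-1 M T^-2].
P (power) has dimensions [L^2 M T^-3].

Left side: [L^-1 M T^-2]
Right side: [I^-1 L^-1 M^2 T^-5]

The two sides have different dimensions, so the equation is NOT dimensionally consistent.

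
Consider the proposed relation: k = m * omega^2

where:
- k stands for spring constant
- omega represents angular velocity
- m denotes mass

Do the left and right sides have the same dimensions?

Yes

k (spring constant) has dimensions [M T^-2].
omega (angular velocity) has dimensions [T^-1].
m (mass) has dimensions [M].

Left side: [M T^-2]
Right side: [M T^-2]

Both sides have the same dimensions, so the equation is dimensionally consistent.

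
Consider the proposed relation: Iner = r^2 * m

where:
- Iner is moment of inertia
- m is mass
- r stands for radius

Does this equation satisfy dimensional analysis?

Yes

Iner (moment of inertia) has dimensions [L^2 M].
m (mass) has dimensions [M].
r (radius) has dimensions [L].

Left side: [L^2 M]
Right side: [L^2 M]

Both sides have the same dimensions, so the equation is dimensionally consistent.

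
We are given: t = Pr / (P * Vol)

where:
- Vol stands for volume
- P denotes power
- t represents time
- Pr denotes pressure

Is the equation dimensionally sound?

No

Vol (volume) has dimensions [L^3].
P (power) has dimensions [L^2 M T^-3].
t (time) has dimensions [T].
Pr (pressure) has dimensions [L^-1 M T^-2].

Left side: [T]
Right side: [L^-6 T]

The two sides have different dimensions, so the equation is NOT dimensionally consistent.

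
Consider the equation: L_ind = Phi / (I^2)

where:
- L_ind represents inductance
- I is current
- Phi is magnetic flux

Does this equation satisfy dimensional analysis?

No

L_ind (inductance) has dimensions [I^-2 L^2 M T^-2].
I (current) has dimensions [I].
Phi (magnetic flux) has dimensions [I^-1 L^2 M T^-2].

Left side: [I^-2 L^2 M T^-2]
Right side: [I^-3 L^2 M T^-2]

The two sides have different dimensions, so the equation is NOT dimensionally consistent.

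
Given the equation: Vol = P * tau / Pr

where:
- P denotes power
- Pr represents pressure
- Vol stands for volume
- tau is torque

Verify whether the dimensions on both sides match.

No

P (power) has dimensions [L^2 M T^-3].
Pr (pressure) has dimensions [L^-1 M T^-2].
Vol (volume) has dimensions [L^3].
tau (torque) has dimensions [L^2 M T^-2].

Left side: [L^3]
Right side: [L^5 M T^-3]

The two sides have different dimensions, so the equation is NOT dimensionally consistent.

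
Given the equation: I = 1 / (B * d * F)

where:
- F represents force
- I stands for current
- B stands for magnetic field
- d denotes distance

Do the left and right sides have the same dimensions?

No

F (force) has dimensions [L M T^-2].
I (current) has dimensions [I].
B (magnetic field) has dimensions [I^-1 M T^-2].
d (distance) has dimensions [L].

Left side: [I]
Right side: [I L^-2 M^-2 T^4]

The two sides have different dimensions, so the equation is NOT dimensionally consistent.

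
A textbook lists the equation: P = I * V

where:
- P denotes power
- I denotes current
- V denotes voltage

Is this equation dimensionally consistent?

Yes

P (power) has dimensions [L^2 M T^-3].
I (current) has dimensions [I].
V (voltage) has dimensions [I^-1 L^2 M T^-3].

Left side: [L^2 M T^-3]
Right side: [L^2 M T^-3]

Both sides have the same dimensions, so the equation is dimensionally consistent.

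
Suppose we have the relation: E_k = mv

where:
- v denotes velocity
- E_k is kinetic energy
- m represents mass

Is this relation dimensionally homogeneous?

No

v (velocity) has dimensions [L T^-1].
E_k (kinetic energy) has dimensions [L^2 M T^-2].
m (mass) has dimensions [M].

Left side: [L^2 M T^-2]
Right side: [L M T^-1]

The two sides have different dimensions, so the equation is NOT dimensionally consistent.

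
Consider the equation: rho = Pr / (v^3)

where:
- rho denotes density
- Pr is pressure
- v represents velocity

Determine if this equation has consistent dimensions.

No

rho (density) has dimensions [L^-3 M].
Pr (pressure) has dimensions [L^-1 M T^-2].
v (velocity) has dimensions [L T^-1].

Left side: [L^-3 M]
Right side: [L^-4 M T]

The two sides have different dimensions, so the equation is NOT dimensionally consistent.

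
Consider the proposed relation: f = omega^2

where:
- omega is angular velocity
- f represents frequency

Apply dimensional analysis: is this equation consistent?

No

omega (angular velocity) has dimensions [T^-1].
f (frequency) has dimensions [T^-1].

Left side: [T^-1]
Right side: [T^-2]

The two sides have different dimensions, so the equation is NOT dimensionally consistent.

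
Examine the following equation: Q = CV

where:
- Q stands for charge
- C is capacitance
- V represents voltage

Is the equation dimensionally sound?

Yes

Q (charge) has dimensions [I T].
C (capacitance) has dimensions [I^2 L^-2 M^-1 T^4].
V (voltage) has dimensions [I^-1 L^2 M T^-3].

Left side: [I T]
Right side: [I T]

Both sides have the same dimensions, so the equation is dimensionally consistent.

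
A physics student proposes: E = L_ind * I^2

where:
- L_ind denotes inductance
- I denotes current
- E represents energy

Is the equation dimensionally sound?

Yes

L_ind (inductance) has dimensions [I^-2 L^2 M T^-2].
I (current) has dimensions [I].
E (energy) has dimensions [L^2 M T^-2].

Left side: [L^2 M T^-2]
Right side: [L^2 M T^-2]

Both sides have the same dimensions, so the equation is dimensionally consistent.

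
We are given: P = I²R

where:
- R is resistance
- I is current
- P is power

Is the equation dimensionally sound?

Yes

R (resistance) has dimensions [I^-2 L^2 M T^-3].
I (current) has dimensions [I].
P (power) has dimensions [L^2 M T^-3].

Left side: [L^2 M T^-3]
Right side: [L^2 M T^-3]

Both sides have the same dimensions, so the equation is dimensionally consistent.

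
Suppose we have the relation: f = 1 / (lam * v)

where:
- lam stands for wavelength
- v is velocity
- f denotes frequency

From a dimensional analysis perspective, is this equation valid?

No

lam (wavelength) has dimensions [L].
v (velocity) has dimensions [L T^-1].
f (frequency) has dimensions [T^-1].

Left side: [T^-1]
Right side: [L^-2 T]

The two sides have different dimensions, so the equation is NOT dimensionally consistent.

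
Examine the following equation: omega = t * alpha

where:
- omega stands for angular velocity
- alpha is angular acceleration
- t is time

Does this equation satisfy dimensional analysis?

Yes

omega (angular velocity) has dimensions [T^-1].
alpha (angular acceleration) has dimensions [T^-2].
t (time) has dimensions [T].

Left side: [T^-1]
Right side: [T^-1]

Both sides have the same dimensions, so the equation is dimensionally consistent.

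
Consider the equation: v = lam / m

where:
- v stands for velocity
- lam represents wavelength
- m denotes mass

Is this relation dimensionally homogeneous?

No

v (velocity) has dimensions [L T^-1].
lam (wavelength) has dimensions [L].
m (mass) has dimensions [M].

Left side: [L T^-1]
Right side: [L M^-1]

The two sides have different dimensions, so the equation is NOT dimensionally consistent.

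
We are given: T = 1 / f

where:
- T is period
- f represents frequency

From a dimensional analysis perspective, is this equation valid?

Yes

T (period) has dimensions [T].
f (frequency) has dimensions [T^-1].

Left side: [T]
Right side: [T]

Both sides have the same dimensions, so the equation is dimensionally consistent.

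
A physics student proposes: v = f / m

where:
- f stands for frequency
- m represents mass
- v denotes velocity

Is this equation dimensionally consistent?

No

f (frequency) has dimensions [T^-1].
m (mass) has dimensions [M].
v (velocity) has dimensions [L T^-1].

Left side: [L T^-1]
Right side: [M^-1 T^-1]

The two sides have different dimensions, so the equation is NOT dimensionally consistent.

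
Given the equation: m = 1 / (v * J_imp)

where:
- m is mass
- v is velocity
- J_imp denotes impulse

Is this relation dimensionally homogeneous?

No

m (mass) has dimensions [M].
v (velocity) has dimensions [L T^-1].
J_imp (impulse) has dimensions [L M T^-1].

Left side: [M]
Right side: [L^-2 M^-1 T^2]

The two sides have different dimensions, so the equation is NOT dimensionally consistent.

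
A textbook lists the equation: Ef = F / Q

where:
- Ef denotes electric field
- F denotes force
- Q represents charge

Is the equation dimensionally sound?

Yes

Ef (electric field) has dimensions [I^-1 L M T^-3].
F (force) has dimensions [L M T^-2].
Q (charge) has dimensions [I T].

Left side: [I^-1 L M T^-3]
Right side: [I^-1 L M T^-3]

Both sides have the same dimensions, so the equation is dimensionally consistent.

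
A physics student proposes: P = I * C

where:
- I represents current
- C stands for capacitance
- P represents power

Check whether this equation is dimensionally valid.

No

I (current) has dimensions [I].
C (capacitance) has dimensions [I^2 L^-2 M^-1 T^4].
P (power) has dimensions [L^2 M T^-3].

Left side: [L^2 M T^-3]
Right side: [I^3 L^-2 M^-1 T^4]

The two sides have different dimensions, so the equation is NOT dimensionally consistent.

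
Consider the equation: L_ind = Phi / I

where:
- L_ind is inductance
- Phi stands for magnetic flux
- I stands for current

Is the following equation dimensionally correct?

Yes

L_ind (inductance) has dimensions [I^-2 L^2 M T^-2].
Phi (magnetic flux) has dimensions [I^-1 L^2 M T^-2].
I (current) has dimensions [I].

Left side: [I^-2 L^2 M T^-2]
Right side: [I^-2 L^2 M T^-2]

Both sides have the same dimensions, so the equation is dimensionally consistent.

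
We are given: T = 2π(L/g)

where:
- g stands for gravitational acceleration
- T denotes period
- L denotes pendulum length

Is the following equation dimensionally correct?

No

g (gravitational acceleration) has dimensions [L T^-2].
T (period) has dimensions [T].
L (pendulum length) has dimensions [L].

Left side: [T]
Right side: [T^2]

The two sides have different dimensions, so the equation is NOT dimensionally consistent.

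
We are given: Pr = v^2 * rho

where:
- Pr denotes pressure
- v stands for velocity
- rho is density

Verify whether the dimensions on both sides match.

Yes

Pr (pressure) has dimensions [L^-1 M T^-2].
v (velocity) has dimensions [L T^-1].
rho (density) has dimensions [L^-3 M].

Left side: [L^-1 M T^-2]
Right side: [L^-1 M T^-2]

Both sides have the same dimensions, so the equation is dimensionally consistent.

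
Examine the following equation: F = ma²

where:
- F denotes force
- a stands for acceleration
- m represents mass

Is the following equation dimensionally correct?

No

F (force) has dimensions [L M T^-2].
a (acceleration) has dimensions [L T^-2].
m (mass) has dimensions [M].

Left side: [L M T^-2]
Right side: [L^2 M T^-4]

The two sides have different dimensions, so the equation is NOT dimensionally consistent.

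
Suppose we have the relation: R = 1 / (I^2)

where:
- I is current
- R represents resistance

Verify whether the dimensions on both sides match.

No

I (current) has dimensions [I].
R (resistance) has dimensions [I^-2 L^2 M T^-3].

Left side: [I^-2 L^2 M T^-3]
Right side: [I^-2]

The two sides have different dimensions, so the equation is NOT dimensionally consistent.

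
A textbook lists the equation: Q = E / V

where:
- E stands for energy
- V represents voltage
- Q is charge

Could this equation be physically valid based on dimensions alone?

Yes

E (energy) has dimensions [L^2 M T^-2].
V (voltage) has dimensions [I^-1 L^2 M T^-3].
Q (charge) has dimensions [I T].

Left side: [I T]
Right side: [I T]

Both sides have the same dimensions, so the equation is dimensionally consistent.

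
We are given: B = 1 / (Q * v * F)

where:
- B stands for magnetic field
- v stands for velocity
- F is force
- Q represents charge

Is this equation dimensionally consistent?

No

B (magnetic field) has dimensions [I^-1 M T^-2].
v (velocity) has dimensions [L T^-1].
F (force) has dimensions [L M T^-2].
Q (charge) has dimensions [I T].

Left side: [I^-1 M T^-2]
Right side: [I^-1 L^-2 M^-1 T^2]

The two sides have different dimensions, so the equation is NOT dimensionally consistent.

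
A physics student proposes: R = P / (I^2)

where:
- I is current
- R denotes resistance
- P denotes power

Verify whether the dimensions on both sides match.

Yes

I (current) has dimensions [I].
R (resistance) has dimensions [I^-2 L^2 M T^-3].
P (power) has dimensions [L^2 M T^-3].

Left side: [I^-2 L^2 M T^-3]
Right side: [I^-2 L^2 M T^-3]

Both sides have the same dimensions, so the equation is dimensionally consistent.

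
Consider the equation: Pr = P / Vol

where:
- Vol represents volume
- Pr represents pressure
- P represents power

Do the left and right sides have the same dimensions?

No

Vol (volume) has dimensions [L^3].
Pr (pressure) has dimensions [L^-1 M T^-2].
P (power) has dimensions [L^2 M T^-3].

Left side: [L^-1 M T^-2]
Right side: [L^-1 M T^-3]

The two sides have different dimensions, so the equation is NOT dimensionally consistent.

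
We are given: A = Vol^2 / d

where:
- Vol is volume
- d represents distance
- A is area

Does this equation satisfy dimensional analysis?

No

Vol (volume) has dimensions [L^3].
d (distance) has dimensions [L].
A (area) has dimensions [L^2].

Left side: [L^2]
Right side: [L^5]

The two sides have different dimensions, so the equation is NOT dimensionally consistent.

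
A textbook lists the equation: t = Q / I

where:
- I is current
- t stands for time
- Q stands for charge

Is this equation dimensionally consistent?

Yes

I (current) has dimensions [I].
t (time) has dimensions [T].
Q (charge) has dimensions [I T].

Left side: [T]
Right side: [T]

Both sides have the same dimensions, so the equation is dimensionally consistent.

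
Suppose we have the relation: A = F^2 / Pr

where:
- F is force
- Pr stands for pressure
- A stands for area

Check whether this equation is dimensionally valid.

No

F (force) has dimensions [L M T^-2].
Pr (pressure) has dimensions [L^-1 M T^-2].
A (area) has dimensions [L^2].

Left side: [L^2]
Right side: [L^3 M T^-2]

The two sides have different dimensions, so the equation is NOT dimensionally consistent.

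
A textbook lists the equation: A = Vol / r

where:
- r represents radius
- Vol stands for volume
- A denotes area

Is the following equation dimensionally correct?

Yes

r (radius) has dimensions [L].
Vol (volume) has dimensions [L^3].
A (area) has dimensions [L^2].

Left side: [L^2]
Right side: [L^2]

Both sides have the same dimensions, so the equation is dimensionally consistent.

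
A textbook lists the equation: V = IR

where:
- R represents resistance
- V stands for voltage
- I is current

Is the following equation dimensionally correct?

Yes

R (resistance) has dimensions [I^-2 L^2 M T^-3].
V (voltage) has dimensions [I^-1 L^2 M T^-3].
I (current) has dimensions [I].

Left side: [I^-1 L^2 M T^-3]
Right side: [I^-1 L^2 M T^-3]

Both sides have the same dimensions, so the equation is dimensionally consistent.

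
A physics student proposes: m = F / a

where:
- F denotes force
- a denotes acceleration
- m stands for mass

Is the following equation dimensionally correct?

Yes

F (force) has dimensions [L M T^-2].
a (acceleration) has dimensions [L T^-2].
m (mass) has dimensions [M].

Left side: [M]
Right side: [M]

Both sides have the same dimensions, so the equation is dimensionally consistent.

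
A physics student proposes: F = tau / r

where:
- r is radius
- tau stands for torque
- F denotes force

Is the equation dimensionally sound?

Yes

r (radius) has dimensions [L].
tau (torque) has dimensions [L^2 M T^-2].
F (force) has dimensions [L M T^-2].

Left side: [L M T^-2]
Right side: [L M T^-2]

Both sides have the same dimensions, so the equation is dimensionally consistent.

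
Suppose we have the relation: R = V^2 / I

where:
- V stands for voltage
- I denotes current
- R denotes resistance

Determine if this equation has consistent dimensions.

No

V (voltage) has dimensions [I^-1 L^2 M T^-3].
I (current) has dimensions [I].
R (resistance) has dimensions [I^-2 L^2 M T^-3].

Left side: [I^-2 L^2 M T^-3]
Right side: [I^-3 L^4 M^2 T^-6]

The two sides have different dimensions, so the equation is NOT dimensionally consistent.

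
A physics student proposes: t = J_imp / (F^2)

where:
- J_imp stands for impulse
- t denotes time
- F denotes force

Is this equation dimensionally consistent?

No

J_imp (impulse) has dimensions [L M T^-1].
t (time) has dimensions [T].
F (force) has dimensions [L M T^-2].

Left side: [T]
Right side: [L^-1 M^-1 T^3]

The two sides have different dimensions, so the equation is NOT dimensionally consistent.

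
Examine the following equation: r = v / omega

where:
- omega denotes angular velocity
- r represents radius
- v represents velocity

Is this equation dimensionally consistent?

Yes

omega (angular velocity) has dimensions [T^-1].
r (radius) has dimensions [L].
v (velocity) has dimensions [L T^-1].

Left side: [L]
Right side: [L]

Both sides have the same dimensions, so the equation is dimensionally consistent.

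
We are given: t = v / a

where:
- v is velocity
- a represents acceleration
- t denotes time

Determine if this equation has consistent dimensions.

Yes

v (velocity) has dimensions [L T^-1].
a (acceleration) has dimensions [L T^-2].
t (time) has dimensions [T].

Left side: [T]
Right side: [T]

Both sides have the same dimensions, so the equation is dimensionally consistent.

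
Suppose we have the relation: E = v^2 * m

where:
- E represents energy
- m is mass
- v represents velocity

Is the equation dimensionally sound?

Yes

E (energy) has dimensions [L^2 M T^-2].
m (mass) has dimensions [M].
v (velocity) has dimensions [L T^-1].

Left side: [L^2 M T^-2]
Right side: [L^2 M T^-2]

Both sides have the same dimensions, so the equation is dimensionally consistent.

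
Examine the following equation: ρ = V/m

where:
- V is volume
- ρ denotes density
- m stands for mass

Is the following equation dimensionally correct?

No

V (volume) has dimensions [L^3].
ρ (density) has dimensions [L^-3 M].
m (mass) has dimensions [M].

Left side: [L^-3 M]
Right side: [L^3 M^-1]

The two sides have different dimensions, so the equation is NOT dimensionally consistent.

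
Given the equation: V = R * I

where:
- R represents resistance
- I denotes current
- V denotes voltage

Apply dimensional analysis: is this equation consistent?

Yes

R (resistance) has dimensions [I^-2 L^2 M T^-3].
I (current) has dimensions [I].
V (voltage) has dimensions [I^-1 L^2 M T^-3].

Left side: [I^-1 L^2 M T^-3]
Right side: [I^-1 L^2 M T^-3]

Both sides have the same dimensions, so the equation is dimensionally consistent.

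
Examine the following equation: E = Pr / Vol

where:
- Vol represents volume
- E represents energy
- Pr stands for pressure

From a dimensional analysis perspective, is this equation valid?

No

Vol (volume) has dimensions [L^3].
E (energy) has dimensions [L^2 M T^-2].
Pr (pressure) has dimensions [L^-1 M T^-2].

Left side: [L^2 M T^-2]
Right side: [L^-4 M T^-2]

The two sides have different dimensions, so the equation is NOT dimensionally consistent.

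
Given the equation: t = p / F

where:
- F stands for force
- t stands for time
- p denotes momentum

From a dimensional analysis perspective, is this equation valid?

Yes

F (force) has dimensions [L M T^-2].
t (time) has dimensions [T].
p (momentum) has dimensions [L M T^-1].

Left side: [T]
Right side: [T]

Both sides have the same dimensions, so the equation is dimensionally consistent.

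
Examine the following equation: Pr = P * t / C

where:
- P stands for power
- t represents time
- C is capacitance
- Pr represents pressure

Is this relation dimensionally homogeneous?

No

P (power) has dimensions [L^2 M T^-3].
t (time) has dimensions [T].
C (capacitance) has dimensions [I^2 L^-2 M^-1 T^4].
Pr (pressure) has dimensions [L^-1 M T^-2].

Left side: [L^-1 M T^-2]
Right side: [I^-2 L^4 M^2 T^-6]

The two sides have different dimensions, so the equation is NOT dimensionally consistent.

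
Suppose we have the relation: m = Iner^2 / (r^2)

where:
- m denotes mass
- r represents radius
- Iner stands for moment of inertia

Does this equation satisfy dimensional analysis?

No

m (mass) has dimensions [M].
r (radius) has dimensions [L].
Iner (moment of inertia) has dimensions [L^2 M].

Left side: [M]
Right side: [L^2 M^2]

The two sides have different dimensions, so the equation is NOT dimensionally consistent.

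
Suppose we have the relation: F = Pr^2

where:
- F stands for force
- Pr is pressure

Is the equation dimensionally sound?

No

F (force) has dimensions [L M T^-2].
Pr (pressure) has dimensions [L^-1 M T^-2].

Left side: [L M T^-2]
Right side: [L^-2 M^2 T^-4]

The two sides have different dimensions, so the equation is NOT dimensionally consistent.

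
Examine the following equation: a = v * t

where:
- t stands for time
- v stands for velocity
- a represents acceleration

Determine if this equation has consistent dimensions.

No

t (time) has dimensions [T].
v (velocity) has dimensions [L T^-1].
a (acceleration) has dimensions [L T^-2].

Left side: [L T^-2]
Right side: [L]

The two sides have different dimensions, so the equation is NOT dimensionally consistent.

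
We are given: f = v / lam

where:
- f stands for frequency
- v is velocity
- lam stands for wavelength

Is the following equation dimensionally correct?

Yes

f (frequency) has dimensions [T^-1].
v (velocity) has dimensions [L T^-1].
lam (wavelength) has dimensions [L].

Left side: [T^-1]
Right side: [T^-1]

Both sides have the same dimensions, so the equation is dimensionally consistent.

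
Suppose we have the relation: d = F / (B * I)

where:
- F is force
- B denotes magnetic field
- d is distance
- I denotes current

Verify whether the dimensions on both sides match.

Yes

F (force) has dimensions [L M T^-2].
B (magnetic field) has dimensions [I^-1 M T^-2].
d (distance) has dimensions [L].
I (current) has dimensions [I].

Left side: [L]
Right side: [L]

Both sides have the same dimensions, so the equation is dimensionally consistent.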